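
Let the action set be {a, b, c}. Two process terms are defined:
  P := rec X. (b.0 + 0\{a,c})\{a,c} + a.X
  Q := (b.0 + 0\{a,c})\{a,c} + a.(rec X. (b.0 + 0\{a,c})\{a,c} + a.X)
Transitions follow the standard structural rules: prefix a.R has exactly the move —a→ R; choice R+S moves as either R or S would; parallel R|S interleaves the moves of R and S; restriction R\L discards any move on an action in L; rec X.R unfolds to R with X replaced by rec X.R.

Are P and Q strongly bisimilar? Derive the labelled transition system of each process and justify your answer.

bisimilar

LTS(P): 2 reachable states
  p0 = rec X. (b.0 + 0\{a,c})\{a,c} + a.X → ··a··> p0, ··b··> p1
  p1 = 0\{a,c} → stopped
LTS(Q): 3 reachable states
  q0 = (b.0 + 0\{a,c})\{a,c} + a.(rec X. (b.0 + 0\{a,c})\{a,c} + a.X) → ··a··> q1, ··b··> q2
  q1 = rec X. (b.0 + 0\{a,c})\{a,c} + a.X → ··a··> q1, ··b··> q2
  q2 = 0\{a,c} → stopped
Bisimilarity quotient blocks:
  B0 = {p0, q0, q1}
  B1 = {p1, q2}
p0 ∈ B0, q0 ∈ B0 → same block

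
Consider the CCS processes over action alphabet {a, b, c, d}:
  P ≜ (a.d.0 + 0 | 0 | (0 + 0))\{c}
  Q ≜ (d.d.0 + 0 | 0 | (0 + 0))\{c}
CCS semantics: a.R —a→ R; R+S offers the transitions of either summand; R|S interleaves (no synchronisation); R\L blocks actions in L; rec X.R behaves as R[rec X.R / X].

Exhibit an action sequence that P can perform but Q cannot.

a

P's transition system — 3 states:
  s0 = (a.d.0 + 0 | 0 | (0 + 0))\{c} has moves =a=> s1
  s1 = (d.0)\{c} has moves =d=> s2
  s2 = 0\{c} has moves (no moves)
Q's transition system — 3 states:
  t0 = (d.d.0 + 0 | 0 | (0 + 0))\{c} has moves =d=> t1
  t1 = (d.0)\{c} has moves =d=> t2
  t2 = 0\{c} has moves (no moves)
Run σ = ⟨a⟩ on P: start {s0}
  step 1 (a): {s1}
  P completes σ.
Run σ = ⟨a⟩ on Q: start {t0}
  step 1 (a): no successor for Q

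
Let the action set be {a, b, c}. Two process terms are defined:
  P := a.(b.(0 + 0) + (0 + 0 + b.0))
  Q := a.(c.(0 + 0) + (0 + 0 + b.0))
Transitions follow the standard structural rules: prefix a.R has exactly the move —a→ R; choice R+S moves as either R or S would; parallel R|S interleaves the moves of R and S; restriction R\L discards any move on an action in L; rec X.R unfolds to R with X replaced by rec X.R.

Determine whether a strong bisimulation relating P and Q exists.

not bisimilar

P's transition system — 4 states:
  p0 = a.(b.(0 + 0) + (0 + 0 + b.0)) :: --a--▸ p1
  p1 = b.(0 + 0) + (0 + 0 + b.0) :: --b--▸ p2, --b--▸ p3
  p2 = 0 :: ·
  p3 = 0 + 0 :: ·
Q's transition system — 4 states:
  q0 = a.(c.(0 + 0) + (0 + 0 + b.0)) :: --a--▸ q1
  q1 = c.(0 + 0) + (0 + 0 + b.0) :: --b--▸ q2, --c--▸ q3
  q2 = 0 :: ·
  q3 = 0 + 0 :: ·
Bisimilarity quotient blocks:
  B0 = {p0}
  B1 = {p1}
  B2 = {p2, p3, q2, q3}
  B3 = {q0}
  B4 = {q1}
p0 ∈ B0, q0 ∈ B3 → different blocks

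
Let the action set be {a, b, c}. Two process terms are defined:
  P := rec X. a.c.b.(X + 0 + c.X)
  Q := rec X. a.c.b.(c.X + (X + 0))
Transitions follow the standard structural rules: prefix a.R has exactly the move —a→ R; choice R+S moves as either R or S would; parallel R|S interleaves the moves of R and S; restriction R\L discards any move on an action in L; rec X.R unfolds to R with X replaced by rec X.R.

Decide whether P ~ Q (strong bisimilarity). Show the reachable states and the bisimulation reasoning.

LTS(P): 4 reachable states
  p0 = rec X. a.c.b.(X + 0 + c.X) has moves —a→ p1
  p1 = c.b.((rec X. a.c.b.(X + 0 + c.X)) + 0 + c.(rec X. a.c.b.(X + 0 + c.X))) has moves —c→ p2
  p2 = b.((rec X. a.c.b.(X + 0 + c.X)) + 0 + c.(rec X. a.c.b.(X + 0 + c.X))) has moves —b→ p3
  p3 = (rec X. a.c.b.(X + 0 + c.X)) + 0 + c.(rec X. a.c.b.(X + 0 + c.X)) has moves —a→ p1, —c→ p0
LTS(Q): 4 reachable states
  q0 = rec X. a.c.b.(c.X + (X + 0)) has moves —a→ q1
  q1 = c.b.(c.(rec X. a.c.b.(c.X + (X + 0))) + ((rec X. a.c.b.(c.X + (X + 0))) + 0)) has moves —c→ q2
  q2 = b.(c.(rec X. a.c.b.(c.X + (X + 0))) + ((rec X. a.c.b.(c.X + (X + 0))) + 0)) has moves —b→ q3
  q3 = c.(rec X. a.c.b.(c.X + (X + 0))) + ((rec X. a.c.b.(c.X + (X + 0))) + 0) has moves —a→ q1, —c→ q0
Coarsest stable partition (strong bisimilarity classes):
  B0 = {p0, q0}
  B1 = {p1, q1}
  B2 = {p2, q2}
  B3 = {p3, q3}
p0 ∈ B0, q0 ∈ B0 → same block

YES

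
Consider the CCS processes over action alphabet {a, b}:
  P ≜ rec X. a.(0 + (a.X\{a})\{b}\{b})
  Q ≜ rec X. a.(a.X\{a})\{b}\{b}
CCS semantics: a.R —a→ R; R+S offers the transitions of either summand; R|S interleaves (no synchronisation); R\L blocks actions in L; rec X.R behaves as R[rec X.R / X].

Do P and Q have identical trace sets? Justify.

trace-equivalent

P's transition system — 3 states:
  u0 = rec X. a.(0 + (a.X\{a})\{b}\{b}) | =a=> u1
  u1 = 0 + (a.(rec X. a.(0 + (a.X\{a})\{b}\{b}))\{a})\{b}\{b} | =a=> u2
  u2 = (rec X. a.(0 + (a.X\{a})\{b}\{b}))\{a}\{b}\{b} | stopped
Q's transition system — 3 states:
  v0 = rec X. a.(a.X\{a})\{b}\{b} | =a=> v1
  v1 = (a.(rec X. a.(a.X\{a})\{b}\{b})\{a})\{b}\{b} | =a=> v2
  v2 = (rec X. a.(a.X\{a})\{b}\{b})\{a}\{b}\{b} | stopped
Bisimilarity quotient blocks:
  B0 = {u0, v0}
  B1 = {u1, v1}
  B2 = {u2, v2}
u0 ∈ B0, v0 ∈ B0 → same block
Bisimilar ⇒ trace-equivalent.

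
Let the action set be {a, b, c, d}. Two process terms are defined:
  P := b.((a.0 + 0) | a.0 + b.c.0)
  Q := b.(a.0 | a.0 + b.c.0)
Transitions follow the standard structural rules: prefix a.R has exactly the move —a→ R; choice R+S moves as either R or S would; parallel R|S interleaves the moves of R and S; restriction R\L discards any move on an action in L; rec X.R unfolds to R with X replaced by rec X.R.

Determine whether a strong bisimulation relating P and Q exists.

bisimilar

LTS(P): 7 reachable states
  s0 = b.((a.0 + 0) | a.0 + b.c.0) ⊢ ··b··> s1
  s1 = (a.0 + 0) | a.0 + b.c.0 ⊢ ··a··> s2, ··a··> s3, ··b··> s4
  s2 = (a.0 + 0) | 0 ⊢ ··a··> s5
  s3 = 0 | a.0 ⊢ ··a··> s5
  s4 = c.0 ⊢ ··c··> s6
  s5 = 0 | 0 ⊢ (no moves)
  s6 = 0 ⊢ (no moves)
LTS(Q): 7 reachable states
  t0 = b.(a.0 | a.0 + b.c.0) ⊢ ··b··> t1
  t1 = a.0 | a.0 + b.c.0 ⊢ ··a··> t2, ··a··> t3, ··b··> t4
  t2 = 0 | a.0 ⊢ ··a··> t5
  t3 = a.0 | 0 ⊢ ··a··> t5
  t4 = c.0 ⊢ ··c··> t6
  t5 = 0 | 0 ⊢ (no moves)
  t6 = 0 ⊢ (no moves)
Bisimilarity quotient blocks:
  B0 = {s0, t0}
  B1 = {s1, t1}
  B2 = {s2, s3, t2, t3}
  B3 = {s5, s6, t5, t6}
  B4 = {s4, t4}
s0 ∈ B0, t0 ∈ B0 → same block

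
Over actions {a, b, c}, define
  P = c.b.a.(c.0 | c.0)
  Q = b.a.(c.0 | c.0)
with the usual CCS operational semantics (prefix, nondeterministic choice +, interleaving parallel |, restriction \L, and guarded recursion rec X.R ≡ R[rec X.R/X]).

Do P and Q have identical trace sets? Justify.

NO — witness ⟨c⟩

Reachable graph of P (7 states):
  p0 = c.b.a.(c.0 | c.0) has moves —c→ p1
  p1 = b.a.(c.0 | c.0) has moves —b→ p2
  p2 = a.(c.0 | c.0) has moves —a→ p3
  p3 = c.0 | c.0 has moves —c→ p4, —c→ p5
  p4 = 0 | c.0 has moves —c→ p6
  p5 = c.0 | 0 has moves —c→ p6
  p6 = 0 | 0 has moves deadlocked
Reachable graph of Q (6 states):
  q0 = b.a.(c.0 | c.0) has moves —b→ q1
  q1 = a.(c.0 | c.0) has moves —a→ q2
  q2 = c.0 | c.0 has moves —c→ q3, —c→ q4
  q3 = 0 | c.0 has moves —c→ q5
  q4 = c.0 | 0 has moves —c→ q5
  q5 = 0 | 0 has moves deadlocked
Executing c from P (initial set {p0}):
  after c @ step 1: {p1}
  P completes σ.
Executing c from Q (initial set {q0}):
  after c @ step 1: ∅  — Q cannot continue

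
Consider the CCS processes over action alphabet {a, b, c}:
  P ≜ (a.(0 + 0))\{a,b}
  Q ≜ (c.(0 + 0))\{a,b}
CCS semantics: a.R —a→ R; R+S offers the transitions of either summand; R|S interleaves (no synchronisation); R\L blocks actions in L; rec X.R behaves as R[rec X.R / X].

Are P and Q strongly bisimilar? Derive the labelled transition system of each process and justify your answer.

Reachable graph of P (1 states):
  s0 = (a.(0 + 0))\{a,b} | (no moves)
Reachable graph of Q (2 states):
  t0 = (c.(0 + 0))\{a,b} | ··c··> t1
  t1 = (0 + 0)\{a,b} | (no moves)
Partition-refinement fixed point:
  B0 = {s0, t1}
  B1 = {t0}
s0 ∈ B0, t0 ∈ B1 → different blocks

NO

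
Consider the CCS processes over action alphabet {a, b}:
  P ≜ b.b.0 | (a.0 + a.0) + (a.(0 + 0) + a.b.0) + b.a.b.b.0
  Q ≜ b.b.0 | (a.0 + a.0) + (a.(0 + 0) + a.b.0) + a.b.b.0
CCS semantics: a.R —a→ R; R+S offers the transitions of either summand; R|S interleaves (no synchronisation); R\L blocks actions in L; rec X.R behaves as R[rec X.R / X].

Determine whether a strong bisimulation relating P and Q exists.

not bisimilar

LTS(P): 11 reachable states
  p0 = b.b.0 | (a.0 + a.0) + (a.(0 + 0) + a.b.0) + b.a.b.b.0 has moves --a--▸ p1, --a--▸ p2, --a--▸ p3, --b--▸ p4, --b--▸ p5
  p1 = 0 + 0 has moves ·
  p2 = b.0 has moves --b--▸ p6
  p3 = b.b.0 | 0 has moves --b--▸ p7
  p4 = a.b.b.0 has moves --a--▸ p8
  p5 = b.0 | (a.0 + a.0) has moves --a--▸ p7, --b--▸ p9
  p6 = 0 has moves ·
  p7 = b.0 | 0 has moves --b--▸ p10
  p8 = b.b.0 has moves --b--▸ p2
  p9 = 0 | (a.0 + a.0) has moves --a--▸ p10
  p10 = 0 | 0 has moves ·
LTS(Q): 10 reachable states
  q0 = b.b.0 | (a.0 + a.0) + (a.(0 + 0) + a.b.0) + a.b.b.0 has moves --a--▸ q1, --a--▸ q2, --a--▸ q3, --a--▸ q4, --b--▸ q5
  q1 = 0 + 0 has moves ·
  q2 = b.0 has moves --b--▸ q6
  q3 = b.b.0 has moves --b--▸ q2
  q4 = b.b.0 | 0 has moves --b--▸ q7
  q5 = b.0 | (a.0 + a.0) has moves --a--▸ q7, --b--▸ q8
  q6 = 0 has moves ·
  q7 = b.0 | 0 has moves --b--▸ q9
  q8 = 0 | (a.0 + a.0) has moves --a--▸ q9
  q9 = 0 | 0 has moves ·
Partition-refinement fixed point:
  B0 = {p0}
  B1 = {p4}
  B2 = {p3, p8, q3, q4}
  B3 = {p2, p7, q2, q7}
  B4 = {p1, p10, p6, q1, q6, q9}
  B5 = {p5, q5}
  B6 = {p9, q8}
  B7 = {q0}
p0 ∈ B0, q0 ∈ B7 → different blocks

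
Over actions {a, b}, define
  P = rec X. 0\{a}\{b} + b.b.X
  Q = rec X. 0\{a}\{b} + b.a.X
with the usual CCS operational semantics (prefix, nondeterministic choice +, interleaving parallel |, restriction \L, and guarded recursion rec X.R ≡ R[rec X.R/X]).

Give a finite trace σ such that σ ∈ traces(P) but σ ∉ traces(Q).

bb

P's transition system — 2 states:
  u0 = rec X. 0\{a}\{b} + b.b.X | —b→ u1
  u1 = b.(rec X. 0\{a}\{b} + b.b.X) | —b→ u0
Q's transition system — 2 states:
  v0 = rec X. 0\{a}\{b} + b.a.X | —b→ v1
  v1 = a.(rec X. 0\{a}\{b} + b.a.X) | —a→ v0
Executing bb from P (initial set {u0}):
  step 1 (b): {u1}
  step 2 (b): {u0}
  ✓ P
Executing bb from Q (initial set {v0}):
  step 1 (b): {v1}
  step 2 (b): ∅  — Q cannot continue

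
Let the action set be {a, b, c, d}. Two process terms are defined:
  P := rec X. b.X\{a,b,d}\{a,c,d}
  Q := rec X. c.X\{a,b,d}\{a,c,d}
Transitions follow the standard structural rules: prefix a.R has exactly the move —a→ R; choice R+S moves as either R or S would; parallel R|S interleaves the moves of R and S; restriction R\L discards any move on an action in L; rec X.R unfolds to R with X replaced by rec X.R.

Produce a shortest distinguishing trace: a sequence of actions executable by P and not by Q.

b

Reachable graph of P (2 states):
  s0 = rec X. b.X\{a,b,d}\{a,c,d} has moves -b-> s1
  s1 = (rec X. b.X\{a,b,d}\{a,c,d})\{a,b,d}\{a,c,d} has moves ∅
Reachable graph of Q (2 states):
  t0 = rec X. c.X\{a,b,d}\{a,c,d} has moves -c-> t1
  t1 = (rec X. c.X\{a,b,d}\{a,c,d})\{a,b,d}\{a,c,d} has moves ∅
Trace ⟨b⟩ through P, begin at {s0}:
  after b @ step 1: {s1}
  — P admits the full trace.
Trace ⟨b⟩ through Q, begin at {t0}:
  after b @ step 1: ∅ (Q stuck)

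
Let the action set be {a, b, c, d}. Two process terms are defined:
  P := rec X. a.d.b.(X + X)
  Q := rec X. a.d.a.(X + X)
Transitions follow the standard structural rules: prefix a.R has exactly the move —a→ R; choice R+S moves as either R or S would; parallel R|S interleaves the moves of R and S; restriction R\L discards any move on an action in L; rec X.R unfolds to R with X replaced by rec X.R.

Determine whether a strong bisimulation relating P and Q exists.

P ≁ Q

P's transition system — 4 states:
  p0 = rec X. a.d.b.(X + X) | ··a··> p1
  p1 = d.b.((rec X. a.d.b.(X + X)) + (rec X. a.d.b.(X + X))) | ··d··> p2
  p2 = b.((rec X. a.d.b.(X + X)) + (rec X. a.d.b.(X + X))) | ··b··> p3
  p3 = (rec X. a.d.b.(X + X)) + (rec X. a.d.b.(X + X)) | ··a··> p1
Q's transition system — 4 states:
  q0 = rec X. a.d.a.(X + X) | ··a··> q1
  q1 = d.a.((rec X. a.d.a.(X + X)) + (rec X. a.d.a.(X + X))) | ··d··> q2
  q2 = a.((rec X. a.d.a.(X + X)) + (rec X. a.d.a.(X + X))) | ··a··> q3
  q3 = (rec X. a.d.a.(X + X)) + (rec X. a.d.a.(X + X)) | ··a··> q1
Bisimilarity quotient blocks:
  B0 = {p0, p3}
  B1 = {p1}
  B2 = {p2}
  B3 = {q0, q3}
  B4 = {q1}
  B5 = {q2}
p0 ∈ B0, q0 ∈ B3 → different blocks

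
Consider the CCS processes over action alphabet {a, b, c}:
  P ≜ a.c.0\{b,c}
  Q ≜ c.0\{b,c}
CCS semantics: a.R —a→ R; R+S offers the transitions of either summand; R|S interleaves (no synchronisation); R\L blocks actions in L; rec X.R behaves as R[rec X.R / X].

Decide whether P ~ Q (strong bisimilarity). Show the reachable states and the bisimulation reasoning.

P ≁ Q

P's transition system — 3 states:
  u0 = a.c.0\{b,c} :: --a--▸ u1
  u1 = c.0\{b,c} :: --c--▸ u2
  u2 = 0\{b,c} :: ·
Q's transition system — 2 states:
  v0 = c.0\{b,c} :: --c--▸ v1
  v1 = 0\{b,c} :: ·
Partition-refinement fixed point:
  B0 = {u0}
  B1 = {u1, v0}
  B2 = {u2, v1}
u0 ∈ B0, v0 ∈ B1 → different blocks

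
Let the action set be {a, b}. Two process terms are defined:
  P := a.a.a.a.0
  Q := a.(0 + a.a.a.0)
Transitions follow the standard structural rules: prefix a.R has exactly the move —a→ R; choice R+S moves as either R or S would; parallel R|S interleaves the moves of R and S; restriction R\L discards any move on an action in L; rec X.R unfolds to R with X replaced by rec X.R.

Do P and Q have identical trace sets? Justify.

YES

Reachable graph of P (5 states):
  s0 = a.a.a.a.0 :: -a-> s1
  s1 = a.a.a.0 :: -a-> s2
  s2 = a.a.0 :: -a-> s3
  s3 = a.0 :: -a-> s4
  s4 = 0 :: deadlocked
Reachable graph of Q (5 states):
  t0 = a.(0 + a.a.a.0) :: -a-> t1
  t1 = 0 + a.a.a.0 :: -a-> t2
  t2 = a.a.0 :: -a-> t3
  t3 = a.0 :: -a-> t4
  t4 = 0 :: deadlocked
Coarsest stable partition (strong bisimilarity classes):
  B0 = {s0, t0}
  B1 = {s1, t1}
  B2 = {s2, t2}
  B3 = {s3, t3}
  B4 = {s4, t4}
s0 ∈ B0, t0 ∈ B0 → same block
Bisimilar ⇒ trace-equivalent.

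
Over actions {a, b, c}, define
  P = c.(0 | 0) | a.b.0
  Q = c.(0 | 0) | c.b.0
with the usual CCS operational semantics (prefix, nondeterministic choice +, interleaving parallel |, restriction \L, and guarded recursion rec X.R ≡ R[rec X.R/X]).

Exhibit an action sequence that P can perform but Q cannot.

a

LTS(P): 6 reachable states
  s0 = c.(0 | 0) | a.b.0 :: =a=> s1, =c=> s2
  s1 = c.(0 | 0) | b.0 :: =b=> s3, =c=> s4
  s2 = 0 | 0 | a.b.0 :: =a=> s4
  s3 = c.(0 | 0) | 0 :: =c=> s5
  s4 = 0 | 0 | b.0 :: =b=> s5
  s5 = 0 | 0 | 0 :: ∅
LTS(Q): 6 reachable states
  t0 = c.(0 | 0) | c.b.0 :: =c=> t1, =c=> t2
  t1 = 0 | 0 | c.b.0 :: =c=> t3
  t2 = c.(0 | 0) | b.0 :: =b=> t4, =c=> t3
  t3 = 0 | 0 | b.0 :: =b=> t5
  t4 = c.(0 | 0) | 0 :: =c=> t5
  t5 = 0 | 0 | 0 :: ∅
Run σ = ⟨a⟩ on P: start {s0}
  after a @ step 1: {s1}
  P completes σ.
Run σ = ⟨a⟩ on Q: start {t0}
  after a @ step 1: ∅  — Q cannot continue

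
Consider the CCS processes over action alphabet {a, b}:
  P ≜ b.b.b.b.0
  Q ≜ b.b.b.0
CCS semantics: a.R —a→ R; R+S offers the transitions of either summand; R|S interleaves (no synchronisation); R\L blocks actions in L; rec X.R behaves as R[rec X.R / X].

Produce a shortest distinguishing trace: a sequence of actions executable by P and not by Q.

bbbb

Reachable graph of P (5 states):
  u0 = b.b.b.b.0 | —b→ u1
  u1 = b.b.b.0 | —b→ u2
  u2 = b.b.0 | —b→ u3
  u3 = b.0 | —b→ u4
  u4 = 0 | ·
Reachable graph of Q (4 states):
  v0 = b.b.b.0 | —b→ v1
  v1 = b.b.0 | —b→ v2
  v2 = b.0 | —b→ v3
  v3 = 0 | ·
Executing bbbb from P (initial set {u0}):
  after b @ step 1: {u1}
  after b @ step 2: {u2}
  after b @ step 3: {u3}
  after b @ step 4: {u4}
  — P admits the full trace.
Executing bbbb from Q (initial set {v0}):
  after b @ step 1: {v1}
  after b @ step 2: {v2}
  after b @ step 3: {v3}
  after b @ step 4: no successor for Q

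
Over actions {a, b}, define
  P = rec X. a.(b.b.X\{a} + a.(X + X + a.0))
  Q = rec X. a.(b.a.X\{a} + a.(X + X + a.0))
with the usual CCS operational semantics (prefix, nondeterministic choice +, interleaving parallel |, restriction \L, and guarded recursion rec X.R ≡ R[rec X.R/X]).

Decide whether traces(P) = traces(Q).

LTS(P): 6 reachable states
  s0 = rec X. a.(b.b.X\{a} + a.(X + X + a.0)) :: —a→ s1
  s1 = b.b.(rec X. a.(b.b.X\{a} + a.(X + X + a.0)))\{a} + a.((rec X. a.(b.b.X\{a} + a.(X + X + a.0))) + (rec X. a.(b.b.X\{a} + a.(X + X + a.0))) + a.0) :: —a→ s2, —b→ s3
  s2 = (rec X. a.(b.b.X\{a} + a.(X + X + a.0))) + (rec X. a.(b.b.X\{a} + a.(X + X + a.0))) + a.0 :: —a→ s1, —a→ s4
  s3 = b.(rec X. a.(b.b.X\{a} + a.(X + X + a.0)))\{a} :: —b→ s5
  s4 = 0 :: (no moves)
  s5 = (rec X. a.(b.b.X\{a} + a.(X + X + a.0)))\{a} :: (no moves)
LTS(Q): 6 reachable states
  t0 = rec X. a.(b.a.X\{a} + a.(X + X + a.0)) :: —a→ t1
  t1 = b.a.(rec X. a.(b.a.X\{a} + a.(X + X + a.0)))\{a} + a.((rec X. a.(b.a.X\{a} + a.(X + X + a.0))) + (rec X. a.(b.a.X\{a} + a.(X + X + a.0))) + a.0) :: —a→ t2, —b→ t3
  t2 = (rec X. a.(b.a.X\{a} + a.(X + X + a.0))) + (rec X. a.(b.a.X\{a} + a.(X + X + a.0))) + a.0 :: —a→ t1, —a→ t4
  t3 = a.(rec X. a.(b.a.X\{a} + a.(X + X + a.0)))\{a} :: —a→ t5
  t4 = 0 :: (no moves)
  t5 = (rec X. a.(b.a.X\{a} + a.(X + X + a.0)))\{a} :: (no moves)
Executing abb from P (initial set {s0}):
  after a @ step 1: {s1}
  after b @ step 2: {s3}
  after b @ step 3: {s5}
  ✓ P
Executing abb from Q (initial set {t0}):
  after a @ step 1: {t1}
  after b @ step 2: {t3}
  after b @ step 3: ∅  — Q cannot continue

traces(P) ≠ traces(Q) — witness ⟨abb⟩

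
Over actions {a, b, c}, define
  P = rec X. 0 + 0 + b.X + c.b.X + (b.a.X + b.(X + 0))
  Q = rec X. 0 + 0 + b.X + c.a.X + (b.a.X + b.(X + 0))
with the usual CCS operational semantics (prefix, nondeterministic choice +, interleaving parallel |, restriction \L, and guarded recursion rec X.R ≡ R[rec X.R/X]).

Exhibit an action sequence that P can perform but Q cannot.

Reachable graph of P (4 states):
  s0 = rec X. 0 + 0 + b.X + c.b.X + (b.a.X + b.(X + 0)) | =b=> s0, =b=> s1, =b=> s2, =c=> s3
  s1 = (rec X. 0 + 0 + b.X + c.b.X + (b.a.X + b.(X + 0))) + 0 | =b=> s0, =b=> s1, =b=> s2, =c=> s3
  s2 = a.(rec X. 0 + 0 + b.X + c.b.X + (b.a.X + b.(X + 0))) | =a=> s0
  s3 = b.(rec X. 0 + 0 + b.X + c.b.X + (b.a.X + b.(X + 0))) | =b=> s0
Reachable graph of Q (3 states):
  t0 = rec X. 0 + 0 + b.X + c.a.X + (b.a.X + b.(X + 0)) | =b=> t0, =b=> t1, =b=> t2, =c=> t2
  t1 = (rec X. 0 + 0 + b.X + c.a.X + (b.a.X + b.(X + 0))) + 0 | =b=> t0, =b=> t1, =b=> t2, =c=> t2
  t2 = a.(rec X. 0 + 0 + b.X + c.a.X + (b.a.X + b.(X + 0))) | =a=> t0
Executing cb from P (initial set {s0}):
  after c @ step 1: {s3}
  after b @ step 2: {s0}
  ✓ P
Executing cb from Q (initial set {t0}):
  after c @ step 1: {t2}
  after b @ step 2: no successor for Q

cb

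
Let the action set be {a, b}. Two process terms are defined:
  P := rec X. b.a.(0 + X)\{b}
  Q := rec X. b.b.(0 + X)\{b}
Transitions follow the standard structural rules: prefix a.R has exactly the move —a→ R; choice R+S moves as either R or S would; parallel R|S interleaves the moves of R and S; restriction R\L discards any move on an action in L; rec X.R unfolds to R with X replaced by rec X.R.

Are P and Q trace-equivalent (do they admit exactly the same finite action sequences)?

LTS(P): 3 reachable states
  p0 = rec X. b.a.(0 + X)\{b} | --b--▸ p1
  p1 = a.(0 + (rec X. b.a.(0 + X)\{b}))\{b} | --a--▸ p2
  p2 = (0 + (rec X. b.a.(0 + X)\{b}))\{b} | (no moves)
LTS(Q): 3 reachable states
  q0 = rec X. b.b.(0 + X)\{b} | --b--▸ q1
  q1 = b.(0 + (rec X. b.b.(0 + X)\{b}))\{b} | --b--▸ q2
  q2 = (0 + (rec X. b.b.(0 + X)\{b}))\{b} | (no moves)
Trace ⟨ba⟩ through P, begin at {p0}:
  step 1 (b): {p1}
  step 2 (a): {p2}
  P completes σ.
Trace ⟨ba⟩ through Q, begin at {q0}:
  step 1 (b): {q1}
  step 2 (a): no successor for Q

traces(P) ≠ traces(Q) — witness ⟨ba⟩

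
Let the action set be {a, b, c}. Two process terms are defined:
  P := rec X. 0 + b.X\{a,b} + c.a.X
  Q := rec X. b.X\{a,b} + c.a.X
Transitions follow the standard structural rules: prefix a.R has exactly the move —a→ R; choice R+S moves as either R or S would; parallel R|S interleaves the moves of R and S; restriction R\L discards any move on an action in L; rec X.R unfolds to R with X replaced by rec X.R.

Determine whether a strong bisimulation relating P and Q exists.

bisimilar

Reachable graph of P (4 states):
  p0 = rec X. 0 + b.X\{a,b} + c.a.X → ··b··> p1, ··c··> p2
  p1 = (rec X. 0 + b.X\{a,b} + c.a.X)\{a,b} → ··c··> p3
  p2 = a.(rec X. 0 + b.X\{a,b} + c.a.X) → ··a··> p0
  p3 = (a.(rec X. 0 + b.X\{a,b} + c.a.X))\{a,b} → (no moves)
Reachable graph of Q (4 states):
  q0 = rec X. b.X\{a,b} + c.a.X → ··b··> q1, ··c··> q2
  q1 = (rec X. b.X\{a,b} + c.a.X)\{a,b} → ··c··> q3
  q2 = a.(rec X. b.X\{a,b} + c.a.X) → ··a··> q0
  q3 = (a.(rec X. b.X\{a,b} + c.a.X))\{a,b} → (no moves)
Bisimilarity quotient blocks:
  B0 = {p0, q0}
  B1 = {p1, q1}
  B2 = {p3, q3}
  B3 = {p2, q2}
p0 ∈ B0, q0 ∈ B0 → same block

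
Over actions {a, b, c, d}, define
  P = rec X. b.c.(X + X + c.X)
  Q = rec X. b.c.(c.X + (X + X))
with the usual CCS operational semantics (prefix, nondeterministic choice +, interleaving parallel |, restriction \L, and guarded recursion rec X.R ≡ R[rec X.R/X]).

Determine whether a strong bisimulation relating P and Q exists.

P's transition system — 3 states:
  p0 = rec X. b.c.(X + X + c.X) :: ··b··> p1
  p1 = c.((rec X. b.c.(X + X + c.X)) + (rec X. b.c.(X + X + c.X)) + c.(rec X. b.c.(X + X + c.X))) :: ··c··> p2
  p2 = (rec X. b.c.(X + X + c.X)) + (rec X. b.c.(X + X + c.X)) + c.(rec X. b.c.(X + X + c.X)) :: ··b··> p1, ··c··> p0
Q's transition system — 3 states:
  q0 = rec X. b.c.(c.X + (X + X)) :: ··b··> q1
  q1 = c.(c.(rec X. b.c.(c.X + (X + X))) + ((rec X. b.c.(c.X + (X + X))) + (rec X. b.c.(c.X + (X + X))))) :: ··c··> q2
  q2 = c.(rec X. b.c.(c.X + (X + X))) + ((rec X. b.c.(c.X + (X + X))) + (rec X. b.c.(c.X + (X + X)))) :: ··b··> q1, ··c··> q0
Bisimilarity quotient blocks:
  B0 = {p0, q0}
  B1 = {p1, q1}
  B2 = {p2, q2}
p0 ∈ B0, q0 ∈ B0 → same block

bisimilar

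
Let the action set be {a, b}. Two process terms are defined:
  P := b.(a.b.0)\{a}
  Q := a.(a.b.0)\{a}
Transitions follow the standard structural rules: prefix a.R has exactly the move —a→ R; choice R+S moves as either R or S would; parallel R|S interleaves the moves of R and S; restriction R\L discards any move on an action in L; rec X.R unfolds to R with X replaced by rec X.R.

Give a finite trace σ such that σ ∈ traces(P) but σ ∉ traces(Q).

LTS(P): 2 reachable states
  s0 = b.(a.b.0)\{a} ⊢ --b--▸ s1
  s1 = (a.b.0)\{a} ⊢ stopped
LTS(Q): 2 reachable states
  t0 = a.(a.b.0)\{a} ⊢ --a--▸ t1
  t1 = (a.b.0)\{a} ⊢ stopped
Run σ = ⟨b⟩ on P: start {s0}
  step 1 (b): {s1}
  ✓ P
Run σ = ⟨b⟩ on Q: start {t0}
  step 1 (b): ∅ (Q stuck)

b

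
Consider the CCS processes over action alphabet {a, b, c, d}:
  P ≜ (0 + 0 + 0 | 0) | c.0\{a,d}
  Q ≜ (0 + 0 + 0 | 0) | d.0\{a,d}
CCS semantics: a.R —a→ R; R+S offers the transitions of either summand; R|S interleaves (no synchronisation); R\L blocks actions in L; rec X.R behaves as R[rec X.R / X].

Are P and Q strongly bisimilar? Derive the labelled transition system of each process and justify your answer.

NO

Reachable graph of P (2 states):
  s0 = (0 + 0 + 0 | 0) | c.0\{a,d} → =c=> s1
  s1 = (0 + 0 + 0 | 0) | 0\{a,d} → (no moves)
Reachable graph of Q (2 states):
  t0 = (0 + 0 + 0 | 0) | d.0\{a,d} → =d=> t1
  t1 = (0 + 0 + 0 | 0) | 0\{a,d} → (no moves)
Bisimilarity quotient blocks:
  B0 = {s0}
  B1 = {s1, t1}
  B2 = {t0}
s0 ∈ B0, t0 ∈ B2 → different blocks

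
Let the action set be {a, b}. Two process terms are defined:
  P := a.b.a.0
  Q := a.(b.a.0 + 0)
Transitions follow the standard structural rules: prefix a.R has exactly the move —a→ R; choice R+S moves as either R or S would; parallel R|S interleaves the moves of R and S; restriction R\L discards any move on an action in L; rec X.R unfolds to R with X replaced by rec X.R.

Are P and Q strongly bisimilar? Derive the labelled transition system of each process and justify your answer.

Reachable graph of P (4 states):
  p0 = a.b.a.0 has moves —a→ p1
  p1 = b.a.0 has moves —b→ p2
  p2 = a.0 has moves —a→ p3
  p3 = 0 has moves ∅
Reachable graph of Q (4 states):
  q0 = a.(b.a.0 + 0) has moves —a→ q1
  q1 = b.a.0 + 0 has moves —b→ q2
  q2 = a.0 has moves —a→ q3
  q3 = 0 has moves ∅
Partition-refinement fixed point:
  B0 = {p0, q0}
  B1 = {p1, q1}
  B2 = {p2, q2}
  B3 = {p3, q3}
p0 ∈ B0, q0 ∈ B0 → same block

P ~ Q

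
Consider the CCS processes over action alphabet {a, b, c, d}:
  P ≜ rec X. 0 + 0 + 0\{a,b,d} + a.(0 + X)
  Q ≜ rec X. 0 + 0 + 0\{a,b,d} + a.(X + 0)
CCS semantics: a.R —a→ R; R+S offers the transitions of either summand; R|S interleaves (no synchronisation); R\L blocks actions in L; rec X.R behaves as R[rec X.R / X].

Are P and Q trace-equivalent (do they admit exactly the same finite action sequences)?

Reachable graph of P (2 states):
  m0 = rec X. 0 + 0 + 0\{a,b,d} + a.(0 + X) :: =a=> m1
  m1 = 0 + (rec X. 0 + 0 + 0\{a,b,d} + a.(0 + X)) :: =a=> m1
Reachable graph of Q (2 states):
  n0 = rec X. 0 + 0 + 0\{a,b,d} + a.(X + 0) :: =a=> n1
  n1 = (rec X. 0 + 0 + 0\{a,b,d} + a.(X + 0)) + 0 :: =a=> n1
Bisimilarity quotient blocks:
  B0 = {m0, m1, n0, n1}
m0 ∈ B0, n0 ∈ B0 → same block
Bisimilar ⇒ trace-equivalent.

YES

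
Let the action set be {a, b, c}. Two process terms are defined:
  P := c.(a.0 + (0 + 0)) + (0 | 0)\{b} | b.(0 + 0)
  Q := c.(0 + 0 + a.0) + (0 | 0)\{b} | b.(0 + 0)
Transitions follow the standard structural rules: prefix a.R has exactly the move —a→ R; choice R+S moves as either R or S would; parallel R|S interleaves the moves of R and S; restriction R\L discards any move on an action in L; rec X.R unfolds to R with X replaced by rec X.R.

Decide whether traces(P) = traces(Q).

trace-equivalent

Reachable graph of P (4 states):
  u0 = c.(a.0 + (0 + 0)) + (0 | 0)\{b} | b.(0 + 0) :: =b=> u1, =c=> u2
  u1 = (0 | 0)\{b} | (0 + 0) :: deadlocked
  u2 = a.0 + (0 + 0) :: =a=> u3
  u3 = 0 :: deadlocked
Reachable graph of Q (4 states):
  v0 = c.(0 + 0 + a.0) + (0 | 0)\{b} | b.(0 + 0) :: =b=> v1, =c=> v2
  v1 = (0 | 0)\{b} | (0 + 0) :: deadlocked
  v2 = 0 + 0 + a.0 :: =a=> v3
  v3 = 0 :: deadlocked
Coarsest stable partition (strong bisimilarity classes):
  B0 = {u0, v0}
  B1 = {u2, v2}
  B2 = {u1, u3, v1, v3}
u0 ∈ B0, v0 ∈ B0 → same block
Bisimilar ⇒ trace-equivalent.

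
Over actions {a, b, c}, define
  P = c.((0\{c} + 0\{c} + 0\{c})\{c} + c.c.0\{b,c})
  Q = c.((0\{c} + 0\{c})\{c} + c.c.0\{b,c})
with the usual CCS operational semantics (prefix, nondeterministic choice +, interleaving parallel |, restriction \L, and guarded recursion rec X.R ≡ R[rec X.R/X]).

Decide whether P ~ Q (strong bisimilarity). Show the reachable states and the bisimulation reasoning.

P ~ Q

Reachable graph of P (4 states):
  p0 = c.((0\{c} + 0\{c} + 0\{c})\{c} + c.c.0\{b,c}) ⊢ --c--▸ p1
  p1 = (0\{c} + 0\{c} + 0\{c})\{c} + c.c.0\{b,c} ⊢ --c--▸ p2
  p2 = c.0\{b,c} ⊢ --c--▸ p3
  p3 = 0\{b,c} ⊢ ∅
Reachable graph of Q (4 states):
  q0 = c.((0\{c} + 0\{c})\{c} + c.c.0\{b,c}) ⊢ --c--▸ q1
  q1 = (0\{c} + 0\{c})\{c} + c.c.0\{b,c} ⊢ --c--▸ q2
  q2 = c.0\{b,c} ⊢ --c--▸ q3
  q3 = 0\{b,c} ⊢ ∅
Bisimilarity quotient blocks:
  B0 = {p0, q0}
  B1 = {p1, q1}
  B2 = {p2, q2}
  B3 = {p3, q3}
p0 ∈ B0, q0 ∈ B0 → same block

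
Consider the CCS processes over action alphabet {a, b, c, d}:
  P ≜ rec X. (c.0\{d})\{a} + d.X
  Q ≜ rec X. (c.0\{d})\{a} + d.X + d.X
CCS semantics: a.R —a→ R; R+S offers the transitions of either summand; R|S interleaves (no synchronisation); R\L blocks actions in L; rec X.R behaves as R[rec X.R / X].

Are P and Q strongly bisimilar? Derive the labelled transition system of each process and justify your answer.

P's transition system — 2 states:
  u0 = rec X. (c.0\{d})\{a} + d.X → =c=> u1, =d=> u0
  u1 = 0\{d}\{a} → stopped
Q's transition system — 2 states:
  v0 = rec X. (c.0\{d})\{a} + d.X + d.X → =c=> v1, =d=> v0
  v1 = 0\{d}\{a} → stopped
Coarsest stable partition (strong bisimilarity classes):
  B0 = {u0, v0}
  B1 = {u1, v1}
u0 ∈ B0, v0 ∈ B0 → same block

YES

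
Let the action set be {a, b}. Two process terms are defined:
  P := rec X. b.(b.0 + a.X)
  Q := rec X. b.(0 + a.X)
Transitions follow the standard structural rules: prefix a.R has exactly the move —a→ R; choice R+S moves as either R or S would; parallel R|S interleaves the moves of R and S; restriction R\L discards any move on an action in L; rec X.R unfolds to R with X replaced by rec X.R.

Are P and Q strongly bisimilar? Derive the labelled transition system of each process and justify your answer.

P's transition system — 3 states:
  m0 = rec X. b.(b.0 + a.X) → =b=> m1
  m1 = b.0 + a.(rec X. b.(b.0 + a.X)) → =a=> m0, =b=> m2
  m2 = 0 → deadlocked
Q's transition system — 2 states:
  n0 = rec X. b.(0 + a.X) → =b=> n1
  n1 = 0 + a.(rec X. b.(0 + a.X)) → =a=> n0
Bisimilarity quotient blocks:
  B0 = {m0}
  B1 = {m1}
  B2 = {m2}
  B3 = {n0}
  B4 = {n1}
m0 ∈ B0, n0 ∈ B3 → different blocks

P ≁ Q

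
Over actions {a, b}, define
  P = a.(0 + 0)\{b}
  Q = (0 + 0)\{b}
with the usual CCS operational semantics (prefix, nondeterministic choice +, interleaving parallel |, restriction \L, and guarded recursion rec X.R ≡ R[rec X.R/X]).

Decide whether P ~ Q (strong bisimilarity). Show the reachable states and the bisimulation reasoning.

P ≁ Q

P's transition system — 2 states:
  p0 = a.(0 + 0)\{b} | --a--▸ p1
  p1 = (0 + 0)\{b} | ∅
Q's transition system — 1 states:
  q0 = (0 + 0)\{b} | ∅
Partition-refinement fixed point:
  B0 = {p0}
  B1 = {p1, q0}
p0 ∈ B0, q0 ∈ B1 → different blocks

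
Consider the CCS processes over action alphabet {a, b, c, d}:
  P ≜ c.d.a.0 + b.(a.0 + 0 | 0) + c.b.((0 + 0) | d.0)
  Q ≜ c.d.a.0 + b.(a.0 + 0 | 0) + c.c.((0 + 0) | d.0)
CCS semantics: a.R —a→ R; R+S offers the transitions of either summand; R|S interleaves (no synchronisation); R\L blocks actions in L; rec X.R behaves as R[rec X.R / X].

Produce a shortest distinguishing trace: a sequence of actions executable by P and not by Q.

cb

LTS(P): 8 reachable states
  s0 = c.d.a.0 + b.(a.0 + 0 | 0) + c.b.((0 + 0) | d.0) → ··b··> s1, ··c··> s2, ··c··> s3
  s1 = a.0 + 0 | 0 → ··a··> s4
  s2 = b.((0 + 0) | d.0) → ··b··> s5
  s3 = d.a.0 → ··d··> s6
  s4 = 0 → stopped
  s5 = (0 + 0) | d.0 → ··d··> s7
  s6 = a.0 → ··a··> s4
  s7 = (0 + 0) | 0 → stopped
LTS(Q): 8 reachable states
  t0 = c.d.a.0 + b.(a.0 + 0 | 0) + c.c.((0 + 0) | d.0) → ··b··> t1, ··c··> t2, ··c··> t3
  t1 = a.0 + 0 | 0 → ··a··> t4
  t2 = c.((0 + 0) | d.0) → ··c··> t5
  t3 = d.a.0 → ··d··> t6
  t4 = 0 → stopped
  t5 = (0 + 0) | d.0 → ··d··> t7
  t6 = a.0 → ··a··> t4
  t7 = (0 + 0) | 0 → stopped
Trace ⟨cb⟩ through P, begin at {s0}:
  step 1 (c): {s2, s3}
  step 2 (b): {s5}
  P completes σ.
Trace ⟨cb⟩ through Q, begin at {t0}:
  step 1 (c): {t2, t3}
  step 2 (b): no successor for Q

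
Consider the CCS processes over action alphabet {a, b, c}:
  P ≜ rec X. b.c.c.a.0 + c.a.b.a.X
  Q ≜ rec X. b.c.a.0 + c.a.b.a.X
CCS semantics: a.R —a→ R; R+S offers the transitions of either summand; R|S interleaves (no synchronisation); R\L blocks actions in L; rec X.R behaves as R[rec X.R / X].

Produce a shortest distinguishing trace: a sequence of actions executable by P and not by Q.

LTS(P): 8 reachable states
  u0 = rec X. b.c.c.a.0 + c.a.b.a.X :: =b=> u1, =c=> u2
  u1 = c.c.a.0 :: =c=> u3
  u2 = a.b.a.(rec X. b.c.c.a.0 + c.a.b.a.X) :: =a=> u4
  u3 = c.a.0 :: =c=> u5
  u4 = b.a.(rec X. b.c.c.a.0 + c.a.b.a.X) :: =b=> u6
  u5 = a.0 :: =a=> u7
  u6 = a.(rec X. b.c.c.a.0 + c.a.b.a.X) :: =a=> u0
  u7 = 0 :: (no moves)
LTS(Q): 7 reachable states
  v0 = rec X. b.c.a.0 + c.a.b.a.X :: =b=> v1, =c=> v2
  v1 = c.a.0 :: =c=> v3
  v2 = a.b.a.(rec X. b.c.a.0 + c.a.b.a.X) :: =a=> v4
  v3 = a.0 :: =a=> v5
  v4 = b.a.(rec X. b.c.a.0 + c.a.b.a.X) :: =b=> v6
  v5 = 0 :: (no moves)
  v6 = a.(rec X. b.c.a.0 + c.a.b.a.X) :: =a=> v0
Trace ⟨bcc⟩ through P, begin at {u0}:
  step 1 (b): {u1}
  step 2 (c): {u3}
  step 3 (c): {u5}
  ✓ P
Trace ⟨bcc⟩ through Q, begin at {v0}:
  step 1 (b): {v1}
  step 2 (c): {v3}
  step 3 (c): ∅ (Q stuck)

bcc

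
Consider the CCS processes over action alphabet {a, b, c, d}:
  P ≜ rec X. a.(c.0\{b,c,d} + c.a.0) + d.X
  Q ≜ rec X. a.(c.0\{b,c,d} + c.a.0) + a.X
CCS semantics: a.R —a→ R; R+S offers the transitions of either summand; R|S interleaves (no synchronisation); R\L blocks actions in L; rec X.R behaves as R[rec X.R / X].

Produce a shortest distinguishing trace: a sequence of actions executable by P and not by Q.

Reachable graph of P (5 states):
  p0 = rec X. a.(c.0\{b,c,d} + c.a.0) + d.X has moves —a→ p1, —d→ p0
  p1 = c.0\{b,c,d} + c.a.0 has moves —c→ p2, —c→ p3
  p2 = 0\{b,c,d} has moves deadlocked
  p3 = a.0 has moves —a→ p4
  p4 = 0 has moves deadlocked
Reachable graph of Q (5 states):
  q0 = rec X. a.(c.0\{b,c,d} + c.a.0) + a.X has moves —a→ q0, —a→ q1
  q1 = c.0\{b,c,d} + c.a.0 has moves —c→ q2, —c→ q3
  q2 = 0\{b,c,d} has moves deadlocked
  q3 = a.0 has moves —a→ q4
  q4 = 0 has moves deadlocked
Executing d from P (initial set {p0}):
  [1] d ⇒ {p0}
  — P admits the full trace.
Executing d from Q (initial set {q0}):
  [1] d ⇒ ∅ (Q stuck)

d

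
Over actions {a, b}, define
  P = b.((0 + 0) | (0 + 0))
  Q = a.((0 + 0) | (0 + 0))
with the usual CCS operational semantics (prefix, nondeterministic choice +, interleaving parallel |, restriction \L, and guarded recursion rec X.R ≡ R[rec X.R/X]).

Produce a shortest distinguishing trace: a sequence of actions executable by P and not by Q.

Reachable graph of P (2 states):
  m0 = b.((0 + 0) | (0 + 0)) :: —b→ m1
  m1 = (0 + 0) | (0 + 0) :: (no moves)
Reachable graph of Q (2 states):
  n0 = a.((0 + 0) | (0 + 0)) :: —a→ n1
  n1 = (0 + 0) | (0 + 0) :: (no moves)
Run σ = ⟨b⟩ on P: start {m0}
  step 1 (b): {m1}
  P completes σ.
Run σ = ⟨b⟩ on Q: start {n0}
  step 1 (b): ∅ (Q stuck)

b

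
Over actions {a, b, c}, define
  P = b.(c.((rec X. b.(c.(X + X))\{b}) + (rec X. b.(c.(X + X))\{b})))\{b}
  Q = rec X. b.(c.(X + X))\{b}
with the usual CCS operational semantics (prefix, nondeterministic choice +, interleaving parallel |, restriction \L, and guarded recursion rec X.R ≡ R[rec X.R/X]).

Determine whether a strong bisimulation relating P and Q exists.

Reachable graph of P (3 states):
  p0 = b.(c.((rec X. b.(c.(X + X))\{b}) + (rec X. b.(c.(X + X))\{b})))\{b} :: —b→ p1
  p1 = (c.((rec X. b.(c.(X + X))\{b}) + (rec X. b.(c.(X + X))\{b})))\{b} :: —c→ p2
  p2 = ((rec X. b.(c.(X + X))\{b}) + (rec X. b.(c.(X + X))\{b}))\{b} :: (no moves)
Reachable graph of Q (3 states):
  q0 = rec X. b.(c.(X + X))\{b} :: —b→ q1
  q1 = (c.((rec X. b.(c.(X + X))\{b}) + (rec X. b.(c.(X + X))\{b})))\{b} :: —c→ q2
  q2 = ((rec X. b.(c.(X + X))\{b}) + (rec X. b.(c.(X + X))\{b}))\{b} :: (no moves)
Bisimilarity quotient blocks:
  B0 = {p0, q0}
  B1 = {p1, q1}
  B2 = {p2, q2}
p0 ∈ B0, q0 ∈ B0 → same block

YES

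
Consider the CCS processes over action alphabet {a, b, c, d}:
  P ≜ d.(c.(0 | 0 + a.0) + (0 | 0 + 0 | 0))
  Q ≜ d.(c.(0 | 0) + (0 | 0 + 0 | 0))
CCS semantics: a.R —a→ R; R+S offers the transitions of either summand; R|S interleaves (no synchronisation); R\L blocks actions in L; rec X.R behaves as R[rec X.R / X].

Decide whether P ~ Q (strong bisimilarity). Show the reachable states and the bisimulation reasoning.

Reachable graph of P (4 states):
  m0 = d.(c.(0 | 0 + a.0) + (0 | 0 + 0 | 0)) | =d=> m1
  m1 = c.(0 | 0 + a.0) + (0 | 0 + 0 | 0) | =c=> m2
  m2 = 0 | 0 + a.0 | =a=> m3
  m3 = 0 | deadlocked
Reachable graph of Q (3 states):
  n0 = d.(c.(0 | 0) + (0 | 0 + 0 | 0)) | =d=> n1
  n1 = c.(0 | 0) + (0 | 0 + 0 | 0) | =c=> n2
  n2 = 0 | 0 | deadlocked
Coarsest stable partition (strong bisimilarity classes):
  B0 = {m0}
  B1 = {m1}
  B2 = {m2}
  B3 = {m3, n2}
  B4 = {n0}
  B5 = {n1}
m0 ∈ B0, n0 ∈ B4 → different blocks

P ≁ Q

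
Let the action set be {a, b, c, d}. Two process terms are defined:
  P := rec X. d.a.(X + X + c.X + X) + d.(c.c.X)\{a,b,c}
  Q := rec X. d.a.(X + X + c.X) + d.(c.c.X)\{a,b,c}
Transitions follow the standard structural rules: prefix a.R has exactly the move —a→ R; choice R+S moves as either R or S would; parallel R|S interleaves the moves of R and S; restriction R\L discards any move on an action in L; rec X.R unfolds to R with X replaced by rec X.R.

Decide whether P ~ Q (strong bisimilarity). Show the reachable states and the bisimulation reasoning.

LTS(P): 4 reachable states
  u0 = rec X. d.a.(X + X + c.X + X) + d.(c.c.X)\{a,b,c} :: =d=> u1, =d=> u2
  u1 = (c.c.(rec X. d.a.(X + X + c.X + X) + d.(c.c.X)\{a,b,c}))\{a,b,c} :: stopped
  u2 = a.((rec X. d.a.(X + X + c.X + X) + d.(c.c.X)\{a,b,c}) + (rec X. d.a.(X + X + c.X + X) + d.(c.c.X)\{a,b,c}) + c.(rec X. d.a.(X + X + c.X + X) + d.(c.c.X)\{a,b,c}) + (rec X. d.a.(X + X + c.X + X) + d.(c.c.X)\{a,b,c})) :: =a=> u3
  u3 = (rec X. d.a.(X + X + c.X + X) + d.(c.c.X)\{a,b,c}) + (rec X. d.a.(X + X + c.X + X) + d.(c.c.X)\{a,b,c}) + c.(rec X. d.a.(X + X + c.X + X) + d.(c.c.X)\{a,b,c}) + (rec X. d.a.(X + X + c.X + X) + d.(c.c.X)\{a,b,c}) :: =c=> u0, =d=> u1, =d=> u2
LTS(Q): 4 reachable states
  v0 = rec X. d.a.(X + X + c.X) + d.(c.c.X)\{a,b,c} :: =d=> v1, =d=> v2
  v1 = (c.c.(rec X. d.a.(X + X + c.X) + d.(c.c.X)\{a,b,c}))\{a,b,c} :: stopped
  v2 = a.((rec X. d.a.(X + X + c.X) + d.(c.c.X)\{a,b,c}) + (rec X. d.a.(X + X + c.X) + d.(c.c.X)\{a,b,c}) + c.(rec X. d.a.(X + X + c.X) + d.(c.c.X)\{a,b,c})) :: =a=> v3
  v3 = (rec X. d.a.(X + X + c.X) + d.(c.c.X)\{a,b,c}) + (rec X. d.a.(X + X + c.X) + d.(c.c.X)\{a,b,c}) + c.(rec X. d.a.(X + X + c.X) + d.(c.c.X)\{a,b,c}) :: =c=> v0, =d=> v1, =d=> v2
Bisimilarity quotient blocks:
  B0 = {u0, v0}
  B1 = {u1, v1}
  B2 = {u2, v2}
  B3 = {u3, v3}
u0 ∈ B0, v0 ∈ B0 → same block

P ~ Q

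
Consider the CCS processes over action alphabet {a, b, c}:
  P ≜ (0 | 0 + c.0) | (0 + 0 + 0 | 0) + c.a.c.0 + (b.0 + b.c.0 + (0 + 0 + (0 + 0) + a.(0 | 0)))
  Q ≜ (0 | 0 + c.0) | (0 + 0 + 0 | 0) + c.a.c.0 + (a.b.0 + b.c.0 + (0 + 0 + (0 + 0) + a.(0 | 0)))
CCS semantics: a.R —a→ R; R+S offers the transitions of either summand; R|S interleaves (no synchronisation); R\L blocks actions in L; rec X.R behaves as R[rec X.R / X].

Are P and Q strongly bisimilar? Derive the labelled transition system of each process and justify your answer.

Reachable graph of P (6 states):
  m0 = (0 | 0 + c.0) | (0 + 0 + 0 | 0) + c.a.c.0 + (b.0 + b.c.0 + (0 + 0 + (0 + 0) + a.(0 | 0))) :: —a→ m1, —b→ m2, —b→ m3, —c→ m4, —c→ m5
  m1 = 0 | 0 :: deadlocked
  m2 = 0 :: deadlocked
  m3 = c.0 :: —c→ m2
  m4 = 0 | (0 + 0 + 0 | 0) :: deadlocked
  m5 = a.c.0 :: —a→ m3
Reachable graph of Q (7 states):
  n0 = (0 | 0 + c.0) | (0 + 0 + 0 | 0) + c.a.c.0 + (a.b.0 + b.c.0 + (0 + 0 + (0 + 0) + a.(0 | 0))) :: —a→ n1, —a→ n2, —b→ n3, —c→ n4, —c→ n5
  n1 = 0 | 0 :: deadlocked
  n2 = b.0 :: —b→ n6
  n3 = c.0 :: —c→ n6
  n4 = 0 | (0 + 0 + 0 | 0) :: deadlocked
  n5 = a.c.0 :: —a→ n3
  n6 = 0 :: deadlocked
Partition-refinement fixed point:
  B0 = {m0}
  B1 = {m3, n3}
  B2 = {m1, m2, m4, n1, n4, n6}
  B3 = {m5, n5}
  B4 = {n0}
  B5 = {n2}
m0 ∈ B0, n0 ∈ B4 → different blocks

NO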